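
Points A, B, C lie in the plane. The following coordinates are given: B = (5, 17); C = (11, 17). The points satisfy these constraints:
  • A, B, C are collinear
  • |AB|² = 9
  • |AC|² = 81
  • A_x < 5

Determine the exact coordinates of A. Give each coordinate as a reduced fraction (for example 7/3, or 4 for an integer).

1. A_x = 2  [[A, B, C are collinear ⇒ 6y-102=0] ∩ [|A−(5, 17)|²=9]]
2. A_y = 17  [[A, B, C are collinear ⇒ 6y-102=0] ∩ [|A−(5, 17)|²=9]]
   so A = (2, 17)

A = (2, 17)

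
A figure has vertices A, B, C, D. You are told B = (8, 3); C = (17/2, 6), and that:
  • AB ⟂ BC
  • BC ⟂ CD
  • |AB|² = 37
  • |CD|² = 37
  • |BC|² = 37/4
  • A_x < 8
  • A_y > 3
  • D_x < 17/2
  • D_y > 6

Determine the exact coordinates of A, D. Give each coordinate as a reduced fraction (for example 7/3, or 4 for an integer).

A = (2, 4)
D = (5/2, 7)

1. A_x = 2  [[AB ⟂ BC ⇒ -1/2x-3y+13=0] ∩ [|A−(8, 3)|²=37]]
2. A_y = 4  [[AB ⟂ BC ⇒ -1/2x-3y+13=0] ∩ [|A−(8, 3)|²=37]]
   so A = (2, 4)
3. D_x = 5/2  [[BC ⟂ CD ⇒ 1/2x+3y-89/4=0] ∩ [|D−(17/2, 6)|²=37]]
4. D_y = 7  [[BC ⟂ CD ⇒ 1/2x+3y-89/4=0] ∩ [|D−(17/2, 6)|²=37]]
   so D = (5/2, 7)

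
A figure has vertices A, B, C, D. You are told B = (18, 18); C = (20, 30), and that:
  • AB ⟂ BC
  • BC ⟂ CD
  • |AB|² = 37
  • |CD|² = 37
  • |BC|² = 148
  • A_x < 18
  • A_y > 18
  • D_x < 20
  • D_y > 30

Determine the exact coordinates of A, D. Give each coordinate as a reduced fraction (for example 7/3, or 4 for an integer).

A = (12, 19)
D = (14, 31)

1. A_x = 12  [[AB ⟂ BC ⇒ -2x-12y+252=0] ∩ [|A−(18, 18)|²=37]]
2. A_y = 19  [[AB ⟂ BC ⇒ -2x-12y+252=0] ∩ [|A−(18, 18)|²=37]]
   so A = (12, 19)
3. D_x = 14  [[BC ⟂ CD ⇒ 2x+12y-400=0] ∩ [|D−(20, 30)|²=37]]
4. D_y = 31  [[BC ⟂ CD ⇒ 2x+12y-400=0] ∩ [|D−(20, 30)|²=37]]
   so D = (14, 31)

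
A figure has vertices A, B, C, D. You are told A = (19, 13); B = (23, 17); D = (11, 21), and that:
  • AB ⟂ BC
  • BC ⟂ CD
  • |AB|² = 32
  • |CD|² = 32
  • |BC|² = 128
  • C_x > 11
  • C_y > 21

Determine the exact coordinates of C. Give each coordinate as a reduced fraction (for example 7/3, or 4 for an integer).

C = (15, 25)

1. C_x = 15  [[AB ⟂ BC ⇒ 4x+4y-160=0] ∩ [|C−(11, 21)|²=32]]
2. C_y = 25  [[AB ⟂ BC ⇒ 4x+4y-160=0] ∩ [|C−(11, 21)|²=32]]
   so C = (15, 25)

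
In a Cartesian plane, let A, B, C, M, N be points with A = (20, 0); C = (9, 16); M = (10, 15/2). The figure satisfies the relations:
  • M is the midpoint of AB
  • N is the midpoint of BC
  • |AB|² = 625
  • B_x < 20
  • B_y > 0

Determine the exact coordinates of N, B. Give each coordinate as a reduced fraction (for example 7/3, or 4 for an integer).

N = (9/2, 31/2)
B = (0, 15)

1. B_x = 0  [B = 2·M−A = 2·(10, 15/2)−(20, 0)]
2. B_y = 15  [B = 2·M−A = 2·(10, 15/2)−(20, 0)]
   so B = (0, 15)
3. N_x = 9/2  [2·N = B+C = (0, 15)+(9, 16)]
4. N_y = 31/2  [2·N = B+C = (0, 15)+(9, 16)]
   so N = (9/2, 31/2)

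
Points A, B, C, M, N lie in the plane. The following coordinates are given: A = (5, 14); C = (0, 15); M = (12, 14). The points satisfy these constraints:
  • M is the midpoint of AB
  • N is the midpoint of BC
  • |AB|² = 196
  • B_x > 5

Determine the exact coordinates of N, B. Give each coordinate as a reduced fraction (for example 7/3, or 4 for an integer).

N = (19/2, 29/2)
B = (19, 14)

1. B_x = 19  [B = 2·M−A = 2·(12, 14)−(5, 14)]
2. B_y = 14  [B = 2·M−A = 2·(12, 14)−(5, 14)]
   so B = (19, 14)
3. N_x = 19/2  [2·N = B+C = (19, 14)+(0, 15)]
4. N_y = 29/2  [2·N = B+C = (19, 14)+(0, 15)]
   so N = (19/2, 29/2)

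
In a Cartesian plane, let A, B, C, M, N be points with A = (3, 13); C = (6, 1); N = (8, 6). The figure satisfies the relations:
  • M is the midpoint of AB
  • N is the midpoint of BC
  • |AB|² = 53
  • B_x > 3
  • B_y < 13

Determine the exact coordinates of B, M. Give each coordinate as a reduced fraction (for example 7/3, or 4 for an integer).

B = (10, 11)
M = (13/2, 12)

1. B_x = 10  [B = 2·N−C = 2·(8, 6)−(6, 1)]
2. B_y = 11  [B = 2·N−C = 2·(8, 6)−(6, 1)]
   so B = (10, 11)
3. M_x = 13/2  [2·M = A+B = (3, 13)+(10, 11)]
4. M_y = 12  [2·M = A+B = (3, 13)+(10, 11)]
   so M = (13/2, 12)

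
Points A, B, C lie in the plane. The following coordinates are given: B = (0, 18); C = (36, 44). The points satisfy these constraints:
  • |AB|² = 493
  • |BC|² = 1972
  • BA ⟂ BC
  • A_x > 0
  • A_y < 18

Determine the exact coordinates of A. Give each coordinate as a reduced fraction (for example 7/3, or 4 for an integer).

1. A_x = 13  [[BA ⟂ BC ⇒ 36x+26y-468=0] ∩ [|A−(0, 18)|²=493]]
2. A_y = 0  [[BA ⟂ BC ⇒ 36x+26y-468=0] ∩ [|A−(0, 18)|²=493]]
   so A = (13, 0)

A = (13, 0)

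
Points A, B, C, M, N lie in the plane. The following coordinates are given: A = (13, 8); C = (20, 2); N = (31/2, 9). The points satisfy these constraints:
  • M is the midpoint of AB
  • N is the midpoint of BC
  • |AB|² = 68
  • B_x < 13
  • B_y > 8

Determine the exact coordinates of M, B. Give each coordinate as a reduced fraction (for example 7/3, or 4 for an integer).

1. B_x = 11  [B = 2·N−C = 2·(31/2, 9)−(20, 2)]
2. B_y = 16  [B = 2·N−C = 2·(31/2, 9)−(20, 2)]
   so B = (11, 16)
3. M_x = 12  [2·M = A+B = (13, 8)+(11, 16)]
4. M_y = 12  [2·M = A+B = (13, 8)+(11, 16)]
   so M = (12, 12)

M = (12, 12)
B = (11, 16)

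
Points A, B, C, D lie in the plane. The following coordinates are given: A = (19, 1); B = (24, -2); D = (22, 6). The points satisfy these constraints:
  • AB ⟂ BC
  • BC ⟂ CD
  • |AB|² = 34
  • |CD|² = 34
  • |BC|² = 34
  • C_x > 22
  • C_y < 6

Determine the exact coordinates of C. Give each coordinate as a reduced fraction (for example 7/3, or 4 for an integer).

C = (27, 3)

1. C_x = 27  [[AB ⟂ BC ⇒ 5x-3y-126=0] ∩ [|C−(22, 6)|²=34]]
2. C_y = 3  [[AB ⟂ BC ⇒ 5x-3y-126=0] ∩ [|C−(22, 6)|²=34]]
   so C = (27, 3)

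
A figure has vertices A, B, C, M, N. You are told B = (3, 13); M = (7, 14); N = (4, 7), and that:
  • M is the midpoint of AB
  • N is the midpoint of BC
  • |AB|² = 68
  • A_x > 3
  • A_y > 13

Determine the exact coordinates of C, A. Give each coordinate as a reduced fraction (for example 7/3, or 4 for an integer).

C = (5, 1)
A = (11, 15)

1. A_x = 11  [A = 2·M−B = 2·(7, 14)−(3, 13)]
2. A_y = 15  [A = 2·M−B = 2·(7, 14)−(3, 13)]
   so A = (11, 15)
3. C_x = 5  [C = 2·N−B = 2·(4, 7)−(3, 13)]
4. C_y = 1  [C = 2·N−B = 2·(4, 7)−(3, 13)]
   so C = (5, 1)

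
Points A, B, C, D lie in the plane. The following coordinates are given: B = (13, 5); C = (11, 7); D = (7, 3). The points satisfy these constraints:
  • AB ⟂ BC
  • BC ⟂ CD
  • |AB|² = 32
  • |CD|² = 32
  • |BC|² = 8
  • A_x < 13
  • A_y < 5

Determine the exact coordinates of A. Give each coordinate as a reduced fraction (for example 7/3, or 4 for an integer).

A = (9, 1)

1. A_x = 9  [[AB ⟂ BC ⇒ 2x-2y-16=0] ∩ [|A−(13, 5)|²=32]]
2. A_y = 1  [[AB ⟂ BC ⇒ 2x-2y-16=0] ∩ [|A−(13, 5)|²=32]]
   so A = (9, 1)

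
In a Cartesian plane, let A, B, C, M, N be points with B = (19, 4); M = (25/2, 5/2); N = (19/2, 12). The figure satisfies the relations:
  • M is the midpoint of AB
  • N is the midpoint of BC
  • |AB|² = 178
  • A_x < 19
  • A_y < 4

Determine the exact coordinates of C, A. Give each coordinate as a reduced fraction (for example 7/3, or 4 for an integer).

1. A_x = 6  [A = 2·M−B = 2·(25/2, 5/2)−(19, 4)]
2. A_y = 1  [A = 2·M−B = 2·(25/2, 5/2)−(19, 4)]
   so A = (6, 1)
3. C_x = 0  [C = 2·N−B = 2·(19/2, 12)−(19, 4)]
4. C_y = 20  [C = 2·N−B = 2·(19/2, 12)−(19, 4)]
   so C = (0, 20)

C = (0, 20)
A = (6, 1)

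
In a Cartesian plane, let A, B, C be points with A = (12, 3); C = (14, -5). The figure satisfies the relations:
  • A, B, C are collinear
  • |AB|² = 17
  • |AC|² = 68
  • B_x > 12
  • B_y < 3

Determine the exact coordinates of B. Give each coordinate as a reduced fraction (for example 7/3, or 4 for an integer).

1. B_x = 13  [[A, B, C are collinear ⇒ -8x-2y+102=0] ∩ [|B−(12, 3)|²=17]]
2. B_y = -1  [[A, B, C are collinear ⇒ -8x-2y+102=0] ∩ [|B−(12, 3)|²=17]]
   so B = (13, -1)

B = (13, -1)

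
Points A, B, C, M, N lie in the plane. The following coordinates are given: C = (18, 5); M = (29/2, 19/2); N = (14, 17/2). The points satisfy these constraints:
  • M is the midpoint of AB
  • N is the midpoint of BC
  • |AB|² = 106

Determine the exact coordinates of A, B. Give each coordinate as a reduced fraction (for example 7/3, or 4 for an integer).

A = (19, 7)
B = (10, 12)

1. B_x = 10  [B = 2·N−C = 2·(14, 17/2)−(18, 5)]
2. B_y = 12  [B = 2·N−C = 2·(14, 17/2)−(18, 5)]
   so B = (10, 12)
3. A_x = 19  [A = 2·M−B = 2·(29/2, 19/2)−(10, 12)]
4. A_y = 7  [A = 2·M−B = 2·(29/2, 19/2)−(10, 12)]
   so A = (19, 7)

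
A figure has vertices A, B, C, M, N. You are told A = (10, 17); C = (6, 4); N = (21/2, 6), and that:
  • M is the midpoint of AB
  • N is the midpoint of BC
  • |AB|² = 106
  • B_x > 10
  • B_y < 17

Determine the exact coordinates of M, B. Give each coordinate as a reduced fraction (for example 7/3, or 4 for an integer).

M = (25/2, 25/2)
B = (15, 8)

1. B_x = 15  [B = 2·N−C = 2·(21/2, 6)−(6, 4)]
2. B_y = 8  [B = 2·N−C = 2·(21/2, 6)−(6, 4)]
   so B = (15, 8)
3. M_x = 25/2  [2·M = A+B = (10, 17)+(15, 8)]
4. M_y = 25/2  [2·M = A+B = (10, 17)+(15, 8)]
   so M = (25/2, 25/2)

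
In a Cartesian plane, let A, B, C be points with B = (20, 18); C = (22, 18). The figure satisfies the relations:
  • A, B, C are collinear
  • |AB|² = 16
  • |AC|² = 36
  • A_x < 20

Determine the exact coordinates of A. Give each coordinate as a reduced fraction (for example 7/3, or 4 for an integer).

A = (16, 18)

1. A_x = 16  [[A, B, C are collinear ⇒ 2y-36=0] ∩ [|A−(20, 18)|²=16]]
2. A_y = 18  [[A, B, C are collinear ⇒ 2y-36=0] ∩ [|A−(20, 18)|²=16]]
   so A = (16, 18)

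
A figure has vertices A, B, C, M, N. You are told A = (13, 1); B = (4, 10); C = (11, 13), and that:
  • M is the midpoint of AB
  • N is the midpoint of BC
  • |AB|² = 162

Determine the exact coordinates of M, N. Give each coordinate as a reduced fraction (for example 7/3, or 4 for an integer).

1. M_x = 17/2  [2·M = A+B = (13, 1)+(4, 10)]
2. M_y = 11/2  [2·M = A+B = (13, 1)+(4, 10)]
   so M = (17/2, 11/2)
3. N_x = 15/2  [2·N = B+C = (4, 10)+(11, 13)]
4. N_y = 23/2  [2·N = B+C = (4, 10)+(11, 13)]
   so N = (15/2, 23/2)

M = (17/2, 11/2)
N = (15/2, 23/2)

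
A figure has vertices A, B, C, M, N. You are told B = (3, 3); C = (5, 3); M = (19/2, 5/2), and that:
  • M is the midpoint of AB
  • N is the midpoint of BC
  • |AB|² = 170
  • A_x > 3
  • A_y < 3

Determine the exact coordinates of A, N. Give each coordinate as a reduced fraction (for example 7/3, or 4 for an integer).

A = (16, 2)
N = (4, 3)

1. A_x = 16  [A = 2·M−B = 2·(19/2, 5/2)−(3, 3)]
2. A_y = 2  [A = 2·M−B = 2·(19/2, 5/2)−(3, 3)]
   so A = (16, 2)
3. N_x = 4  [2·N = B+C = (3, 3)+(5, 3)]
4. N_y = 3  [2·N = B+C = (3, 3)+(5, 3)]
   so N = (4, 3)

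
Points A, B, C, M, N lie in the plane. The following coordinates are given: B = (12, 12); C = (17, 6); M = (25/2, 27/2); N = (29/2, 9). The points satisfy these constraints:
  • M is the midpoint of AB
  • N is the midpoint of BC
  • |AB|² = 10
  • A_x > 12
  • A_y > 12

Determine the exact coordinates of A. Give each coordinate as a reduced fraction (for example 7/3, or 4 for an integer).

A = (13, 15)

1. A_x = 13  [A = 2·M−B = 2·(25/2, 27/2)−(12, 12)]
2. A_y = 15  [A = 2·M−B = 2·(25/2, 27/2)−(12, 12)]
   so A = (13, 15)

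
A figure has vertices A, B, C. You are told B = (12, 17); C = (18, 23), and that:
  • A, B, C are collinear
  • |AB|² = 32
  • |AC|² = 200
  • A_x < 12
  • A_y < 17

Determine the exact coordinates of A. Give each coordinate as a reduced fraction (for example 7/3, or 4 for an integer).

A = (8, 13)

1. A_x = 8  [[A, B, C are collinear ⇒ -6x+6y-30=0] ∩ [|A−(12, 17)|²=32]]
2. A_y = 13  [[A, B, C are collinear ⇒ -6x+6y-30=0] ∩ [|A−(12, 17)|²=32]]
   so A = (8, 13)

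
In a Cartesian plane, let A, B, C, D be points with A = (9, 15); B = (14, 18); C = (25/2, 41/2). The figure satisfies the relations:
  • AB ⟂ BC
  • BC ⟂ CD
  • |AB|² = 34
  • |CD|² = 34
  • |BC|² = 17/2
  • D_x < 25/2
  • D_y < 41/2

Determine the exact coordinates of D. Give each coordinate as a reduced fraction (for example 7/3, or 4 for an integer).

1. D_x = 15/2  [[BC ⟂ CD ⇒ -3/2x+5/2y-65/2=0] ∩ [|D−(25/2, 41/2)|²=34]]
2. D_y = 35/2  [[BC ⟂ CD ⇒ -3/2x+5/2y-65/2=0] ∩ [|D−(25/2, 41/2)|²=34]]
   so D = (15/2, 35/2)

D = (15/2, 35/2)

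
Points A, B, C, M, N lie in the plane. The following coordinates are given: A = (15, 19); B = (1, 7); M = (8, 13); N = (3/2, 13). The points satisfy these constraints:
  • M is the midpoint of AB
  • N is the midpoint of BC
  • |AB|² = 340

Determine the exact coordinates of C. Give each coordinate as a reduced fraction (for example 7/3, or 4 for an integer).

C = (2, 19)

1. C_x = 2  [C = 2·N−B = 2·(3/2, 13)−(1, 7)]
2. C_y = 19  [C = 2·N−B = 2·(3/2, 13)−(1, 7)]
   so C = (2, 19)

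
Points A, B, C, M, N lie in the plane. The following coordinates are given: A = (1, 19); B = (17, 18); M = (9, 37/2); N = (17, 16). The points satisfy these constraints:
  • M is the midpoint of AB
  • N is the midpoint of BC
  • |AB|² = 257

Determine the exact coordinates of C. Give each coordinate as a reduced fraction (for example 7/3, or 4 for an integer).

C = (17, 14)

1. C_x = 17  [C = 2·N−B = 2·(17, 16)−(17, 18)]
2. C_y = 14  [C = 2·N−B = 2·(17, 16)−(17, 18)]
   so C = (17, 14)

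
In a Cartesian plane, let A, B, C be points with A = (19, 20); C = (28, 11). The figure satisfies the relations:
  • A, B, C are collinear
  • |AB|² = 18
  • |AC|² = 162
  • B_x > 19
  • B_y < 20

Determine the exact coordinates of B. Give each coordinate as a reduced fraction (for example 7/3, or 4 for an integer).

B = (22, 17)

1. B_x = 22  [[A, B, C are collinear ⇒ -9x-9y+351=0] ∩ [|B−(19, 20)|²=18]]
2. B_y = 17  [[A, B, C are collinear ⇒ -9x-9y+351=0] ∩ [|B−(19, 20)|²=18]]
   so B = (22, 17)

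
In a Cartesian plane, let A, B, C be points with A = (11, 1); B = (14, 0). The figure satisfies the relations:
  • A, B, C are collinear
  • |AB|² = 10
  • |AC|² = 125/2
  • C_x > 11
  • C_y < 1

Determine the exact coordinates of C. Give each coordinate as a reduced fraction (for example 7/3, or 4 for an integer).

1. C_x = 37/2  [[A, B, C are collinear ⇒ 1x+3y-14=0] ∩ [|C−(11, 1)|²=125/2]]
2. C_y = -3/2  [[A, B, C are collinear ⇒ 1x+3y-14=0] ∩ [|C−(11, 1)|²=125/2]]
   so C = (37/2, -3/2)

C = (37/2, -3/2)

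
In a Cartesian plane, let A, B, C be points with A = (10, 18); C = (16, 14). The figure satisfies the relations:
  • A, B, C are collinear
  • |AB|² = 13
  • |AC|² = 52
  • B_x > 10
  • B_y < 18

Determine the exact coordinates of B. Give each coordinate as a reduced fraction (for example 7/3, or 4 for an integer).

1. B_x = 13  [[A, B, C are collinear ⇒ -4x-6y+148=0] ∩ [|B−(10, 18)|²=13]]
2. B_y = 16  [[A, B, C are collinear ⇒ -4x-6y+148=0] ∩ [|B−(10, 18)|²=13]]
   so B = (13, 16)

B = (13, 16)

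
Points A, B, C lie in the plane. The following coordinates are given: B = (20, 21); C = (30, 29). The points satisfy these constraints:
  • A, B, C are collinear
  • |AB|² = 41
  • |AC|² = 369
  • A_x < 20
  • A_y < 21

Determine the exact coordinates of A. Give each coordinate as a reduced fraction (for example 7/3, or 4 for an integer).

1. A_x = 15  [[A, B, C are collinear ⇒ -8x+10y-50=0] ∩ [|A−(20, 21)|²=41]]
2. A_y = 17  [[A, B, C are collinear ⇒ -8x+10y-50=0] ∩ [|A−(20, 21)|²=41]]
   so A = (15, 17)

A = (15, 17)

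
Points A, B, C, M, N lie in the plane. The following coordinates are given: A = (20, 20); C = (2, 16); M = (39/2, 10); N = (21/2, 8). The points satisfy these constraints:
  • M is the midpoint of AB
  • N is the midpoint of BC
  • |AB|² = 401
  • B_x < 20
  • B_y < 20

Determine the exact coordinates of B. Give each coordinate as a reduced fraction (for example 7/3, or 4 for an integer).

B = (19, 0)

1. B_x = 19  [B = 2·M−A = 2·(39/2, 10)−(20, 20)]
2. B_y = 0  [B = 2·M−A = 2·(39/2, 10)−(20, 20)]
   so B = (19, 0)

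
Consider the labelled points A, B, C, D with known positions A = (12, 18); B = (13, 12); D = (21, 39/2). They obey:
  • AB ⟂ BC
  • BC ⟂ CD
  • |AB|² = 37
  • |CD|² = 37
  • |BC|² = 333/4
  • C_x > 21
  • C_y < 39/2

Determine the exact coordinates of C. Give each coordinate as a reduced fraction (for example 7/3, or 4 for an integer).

1. C_x = 22  [[AB ⟂ BC ⇒ 1x-6y+59=0] ∩ [|C−(21, 39/2)|²=37]]
2. C_y = 27/2  [[AB ⟂ BC ⇒ 1x-6y+59=0] ∩ [|C−(21, 39/2)|²=37]]
   so C = (22, 27/2)

C = (22, 27/2)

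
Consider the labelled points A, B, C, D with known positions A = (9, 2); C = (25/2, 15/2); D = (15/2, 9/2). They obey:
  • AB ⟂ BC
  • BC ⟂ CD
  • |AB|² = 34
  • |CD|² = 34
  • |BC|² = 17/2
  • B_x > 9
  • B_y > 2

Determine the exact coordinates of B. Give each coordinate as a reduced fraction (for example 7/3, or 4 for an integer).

B = (14, 5)

1. B_x = 14  [[BC ⟂ CD ⇒ 5x+3y-85=0] ∩ [|B−(9, 2)|²=34]]
2. B_y = 5  [[BC ⟂ CD ⇒ 5x+3y-85=0] ∩ [|B−(9, 2)|²=34]]
   so B = (14, 5)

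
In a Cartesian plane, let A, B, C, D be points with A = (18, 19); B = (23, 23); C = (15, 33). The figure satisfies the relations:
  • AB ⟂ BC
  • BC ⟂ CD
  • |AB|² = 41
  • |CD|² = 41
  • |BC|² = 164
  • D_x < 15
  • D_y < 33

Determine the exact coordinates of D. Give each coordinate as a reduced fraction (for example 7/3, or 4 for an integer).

D = (10, 29)

1. D_x = 10  [[BC ⟂ CD ⇒ -8x+10y-210=0] ∩ [|D−(15, 33)|²=41]]
2. D_y = 29  [[BC ⟂ CD ⇒ -8x+10y-210=0] ∩ [|D−(15, 33)|²=41]]
   so D = (10, 29)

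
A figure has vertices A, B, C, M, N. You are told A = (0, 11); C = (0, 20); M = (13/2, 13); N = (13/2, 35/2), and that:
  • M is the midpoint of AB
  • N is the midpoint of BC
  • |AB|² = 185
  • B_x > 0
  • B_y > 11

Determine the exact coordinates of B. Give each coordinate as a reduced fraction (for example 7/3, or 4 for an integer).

B = (13, 15)

1. B_x = 13  [B = 2·M−A = 2·(13/2, 13)−(0, 11)]
2. B_y = 15  [B = 2·M−A = 2·(13/2, 13)−(0, 11)]
   so B = (13, 15)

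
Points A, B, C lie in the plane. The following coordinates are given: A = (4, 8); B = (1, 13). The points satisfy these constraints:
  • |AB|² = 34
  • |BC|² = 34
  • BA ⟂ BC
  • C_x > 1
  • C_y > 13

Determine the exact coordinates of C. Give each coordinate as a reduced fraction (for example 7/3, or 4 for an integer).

C = (6, 16)

1. C_x = 6  [[BA ⟂ BC ⇒ 3x-5y+62=0] ∩ [|C−(1, 13)|²=34]]
2. C_y = 16  [[BA ⟂ BC ⇒ 3x-5y+62=0] ∩ [|C−(1, 13)|²=34]]
   so C = (6, 16)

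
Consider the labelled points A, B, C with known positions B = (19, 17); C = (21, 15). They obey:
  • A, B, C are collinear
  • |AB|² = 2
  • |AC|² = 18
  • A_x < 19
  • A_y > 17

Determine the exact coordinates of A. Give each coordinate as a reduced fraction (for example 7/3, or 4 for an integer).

A = (18, 18)

1. A_x = 18  [[A, B, C are collinear ⇒ 2x+2y-72=0] ∩ [|A−(19, 17)|²=2]]
2. A_y = 18  [[A, B, C are collinear ⇒ 2x+2y-72=0] ∩ [|A−(19, 17)|²=2]]
   so A = (18, 18)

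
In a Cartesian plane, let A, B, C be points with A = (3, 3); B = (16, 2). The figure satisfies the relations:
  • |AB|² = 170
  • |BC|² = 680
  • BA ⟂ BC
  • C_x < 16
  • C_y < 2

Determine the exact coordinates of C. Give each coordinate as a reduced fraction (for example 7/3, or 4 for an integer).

C = (14, -24)

1. C_x = 14  [[BA ⟂ BC ⇒ -13x+1y+206=0] ∩ [|C−(16, 2)|²=680]]
2. C_y = -24  [[BA ⟂ BC ⇒ -13x+1y+206=0] ∩ [|C−(16, 2)|²=680]]
   so C = (14, -24)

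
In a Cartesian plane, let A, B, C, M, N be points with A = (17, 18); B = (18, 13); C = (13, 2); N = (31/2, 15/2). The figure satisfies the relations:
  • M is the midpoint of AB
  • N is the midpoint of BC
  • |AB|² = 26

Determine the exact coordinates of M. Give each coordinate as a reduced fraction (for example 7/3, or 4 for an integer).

M = (35/2, 31/2)

1. M_x = 35/2  [2·M = A+B = (17, 18)+(18, 13)]
2. M_y = 31/2  [2·M = A+B = (17, 18)+(18, 13)]
   so M = (35/2, 31/2)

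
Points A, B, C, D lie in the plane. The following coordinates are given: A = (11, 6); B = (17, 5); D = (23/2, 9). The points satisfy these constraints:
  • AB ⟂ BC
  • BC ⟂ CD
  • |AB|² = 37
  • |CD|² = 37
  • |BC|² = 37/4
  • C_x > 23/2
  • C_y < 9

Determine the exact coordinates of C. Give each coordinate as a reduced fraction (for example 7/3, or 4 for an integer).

C = (35/2, 8)

1. C_x = 35/2  [[AB ⟂ BC ⇒ 6x-1y-97=0] ∩ [|C−(23/2, 9)|²=37]]
2. C_y = 8  [[AB ⟂ BC ⇒ 6x-1y-97=0] ∩ [|C−(23/2, 9)|²=37]]
   so C = (35/2, 8)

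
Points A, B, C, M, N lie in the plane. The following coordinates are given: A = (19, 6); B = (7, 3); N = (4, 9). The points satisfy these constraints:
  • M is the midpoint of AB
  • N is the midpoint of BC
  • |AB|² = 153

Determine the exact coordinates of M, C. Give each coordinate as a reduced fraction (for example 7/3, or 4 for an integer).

1. M_x = 13  [2·M = A+B = (19, 6)+(7, 3)]
2. M_y = 9/2  [2·M = A+B = (19, 6)+(7, 3)]
   so M = (13, 9/2)
3. C_x = 1  [C = 2·N−B = 2·(4, 9)−(7, 3)]
4. C_y = 15  [C = 2·N−B = 2·(4, 9)−(7, 3)]
   so C = (1, 15)

M = (13, 9/2)
C = (1, 15)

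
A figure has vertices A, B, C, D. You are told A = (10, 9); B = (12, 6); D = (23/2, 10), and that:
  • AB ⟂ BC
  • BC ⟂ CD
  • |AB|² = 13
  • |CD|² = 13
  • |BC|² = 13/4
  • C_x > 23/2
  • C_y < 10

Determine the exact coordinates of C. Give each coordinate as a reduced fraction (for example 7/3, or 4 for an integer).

1. C_x = 27/2  [[AB ⟂ BC ⇒ 2x-3y-6=0] ∩ [|C−(23/2, 10)|²=13]]
2. C_y = 7  [[AB ⟂ BC ⇒ 2x-3y-6=0] ∩ [|C−(23/2, 10)|²=13]]
   so C = (27/2, 7)

C = (27/2, 7)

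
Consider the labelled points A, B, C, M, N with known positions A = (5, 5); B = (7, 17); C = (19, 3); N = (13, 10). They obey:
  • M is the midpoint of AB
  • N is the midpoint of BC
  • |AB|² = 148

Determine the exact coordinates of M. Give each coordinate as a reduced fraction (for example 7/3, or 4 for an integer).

1. M_x = 6  [2·M = A+B = (5, 5)+(7, 17)]
2. M_y = 11  [2·M = A+B = (5, 5)+(7, 17)]
   so M = (6, 11)

M = (6, 11)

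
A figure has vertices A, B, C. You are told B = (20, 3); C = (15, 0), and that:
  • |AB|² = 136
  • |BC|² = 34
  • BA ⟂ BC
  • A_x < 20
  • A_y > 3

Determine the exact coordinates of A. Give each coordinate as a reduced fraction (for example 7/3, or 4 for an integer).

A = (14, 13)

1. A_x = 14  [[BA ⟂ BC ⇒ -5x-3y+109=0] ∩ [|A−(20, 3)|²=136]]
2. A_y = 13  [[BA ⟂ BC ⇒ -5x-3y+109=0] ∩ [|A−(20, 3)|²=136]]
   so A = (14, 13)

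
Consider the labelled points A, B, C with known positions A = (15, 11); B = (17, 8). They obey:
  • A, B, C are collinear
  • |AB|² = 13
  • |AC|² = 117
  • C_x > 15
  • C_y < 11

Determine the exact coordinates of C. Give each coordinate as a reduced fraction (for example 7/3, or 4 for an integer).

1. C_x = 21  [[A, B, C are collinear ⇒ 3x+2y-67=0] ∩ [|C−(15, 11)|²=117]]
2. C_y = 2  [[A, B, C are collinear ⇒ 3x+2y-67=0] ∩ [|C−(15, 11)|²=117]]
   so C = (21, 2)

C = (21, 2)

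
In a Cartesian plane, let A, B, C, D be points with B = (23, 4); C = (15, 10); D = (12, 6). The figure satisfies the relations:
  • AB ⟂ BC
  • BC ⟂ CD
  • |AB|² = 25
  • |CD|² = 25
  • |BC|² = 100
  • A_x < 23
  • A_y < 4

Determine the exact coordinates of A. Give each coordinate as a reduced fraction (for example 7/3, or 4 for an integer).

A = (20, 0)

1. A_x = 20  [[AB ⟂ BC ⇒ 8x-6y-160=0] ∩ [|A−(23, 4)|²=25]]
2. A_y = 0  [[AB ⟂ BC ⇒ 8x-6y-160=0] ∩ [|A−(23, 4)|²=25]]
   so A = (20, 0)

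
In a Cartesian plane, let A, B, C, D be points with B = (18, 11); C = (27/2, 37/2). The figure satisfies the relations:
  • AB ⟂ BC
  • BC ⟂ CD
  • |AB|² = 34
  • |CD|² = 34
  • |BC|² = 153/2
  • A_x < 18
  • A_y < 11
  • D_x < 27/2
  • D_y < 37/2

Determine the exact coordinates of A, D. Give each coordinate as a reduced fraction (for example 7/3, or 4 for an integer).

1. A_x = 13  [[AB ⟂ BC ⇒ 9/2x-15/2y+3/2=0] ∩ [|A−(18, 11)|²=34]]
2. A_y = 8  [[AB ⟂ BC ⇒ 9/2x-15/2y+3/2=0] ∩ [|A−(18, 11)|²=34]]
   so A = (13, 8)
3. D_x = 17/2  [[BC ⟂ CD ⇒ -9/2x+15/2y-78=0] ∩ [|D−(27/2, 37/2)|²=34]]
4. D_y = 31/2  [[BC ⟂ CD ⇒ -9/2x+15/2y-78=0] ∩ [|D−(27/2, 37/2)|²=34]]
   so D = (17/2, 31/2)

A = (13, 8)
D = (17/2, 31/2)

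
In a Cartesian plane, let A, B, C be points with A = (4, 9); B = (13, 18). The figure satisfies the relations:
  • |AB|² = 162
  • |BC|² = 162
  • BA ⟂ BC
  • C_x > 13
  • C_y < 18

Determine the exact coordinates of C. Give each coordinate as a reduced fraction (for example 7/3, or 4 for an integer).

C = (22, 9)

1. C_x = 22  [[BA ⟂ BC ⇒ -9x-9y+279=0] ∩ [|C−(13, 18)|²=162]]
2. C_y = 9  [[BA ⟂ BC ⇒ -9x-9y+279=0] ∩ [|C−(13, 18)|²=162]]
   so C = (22, 9)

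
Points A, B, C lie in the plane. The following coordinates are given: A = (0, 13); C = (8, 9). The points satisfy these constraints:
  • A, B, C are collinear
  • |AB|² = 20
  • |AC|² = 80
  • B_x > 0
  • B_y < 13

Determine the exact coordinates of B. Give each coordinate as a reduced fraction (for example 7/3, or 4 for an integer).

B = (4, 11)

1. B_x = 4  [[A, B, C are collinear ⇒ -4x-8y+104=0] ∩ [|B−(0, 13)|²=20]]
2. B_y = 11  [[A, B, C are collinear ⇒ -4x-8y+104=0] ∩ [|B−(0, 13)|²=20]]
   so B = (4, 11)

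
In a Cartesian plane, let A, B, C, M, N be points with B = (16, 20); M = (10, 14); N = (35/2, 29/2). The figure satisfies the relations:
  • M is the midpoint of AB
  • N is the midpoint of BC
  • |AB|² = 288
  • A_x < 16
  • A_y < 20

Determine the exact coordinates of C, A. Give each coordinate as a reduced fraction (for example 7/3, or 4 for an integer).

1. A_x = 4  [A = 2·M−B = 2·(10, 14)−(16, 20)]
2. A_y = 8  [A = 2·M−B = 2·(10, 14)−(16, 20)]
   so A = (4, 8)
3. C_x = 19  [C = 2·N−B = 2·(35/2, 29/2)−(16, 20)]
4. C_y = 9  [C = 2·N−B = 2·(35/2, 29/2)−(16, 20)]
   so C = (19, 9)

C = (19, 9)
A = (4, 8)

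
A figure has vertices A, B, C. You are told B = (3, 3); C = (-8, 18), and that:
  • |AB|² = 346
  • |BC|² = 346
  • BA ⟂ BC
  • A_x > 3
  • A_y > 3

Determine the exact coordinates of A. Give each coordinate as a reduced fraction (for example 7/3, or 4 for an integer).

1. A_x = 18  [[BA ⟂ BC ⇒ -11x+15y-12=0] ∩ [|A−(3, 3)|²=346]]
2. A_y = 14  [[BA ⟂ BC ⇒ -11x+15y-12=0] ∩ [|A−(3, 3)|²=346]]
   so A = (18, 14)

A = (18, 14)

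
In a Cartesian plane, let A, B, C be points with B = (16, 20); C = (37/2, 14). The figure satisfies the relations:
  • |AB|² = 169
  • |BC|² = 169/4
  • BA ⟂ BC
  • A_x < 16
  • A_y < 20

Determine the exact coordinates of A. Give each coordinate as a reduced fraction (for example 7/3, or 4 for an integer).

1. A_x = 4  [[BA ⟂ BC ⇒ 5/2x-6y+80=0] ∩ [|A−(16, 20)|²=169]]
2. A_y = 15  [[BA ⟂ BC ⇒ 5/2x-6y+80=0] ∩ [|A−(16, 20)|²=169]]
   so A = (4, 15)

A = (4, 15)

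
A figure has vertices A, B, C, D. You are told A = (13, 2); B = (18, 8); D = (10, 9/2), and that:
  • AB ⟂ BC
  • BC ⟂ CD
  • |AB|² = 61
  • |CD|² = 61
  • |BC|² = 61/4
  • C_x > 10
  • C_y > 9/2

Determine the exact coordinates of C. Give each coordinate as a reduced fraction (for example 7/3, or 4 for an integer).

C = (15, 21/2)

1. C_x = 15  [[AB ⟂ BC ⇒ 5x+6y-138=0] ∩ [|C−(10, 9/2)|²=61]]
2. C_y = 21/2  [[AB ⟂ BC ⇒ 5x+6y-138=0] ∩ [|C−(10, 9/2)|²=61]]
   so C = (15, 21/2)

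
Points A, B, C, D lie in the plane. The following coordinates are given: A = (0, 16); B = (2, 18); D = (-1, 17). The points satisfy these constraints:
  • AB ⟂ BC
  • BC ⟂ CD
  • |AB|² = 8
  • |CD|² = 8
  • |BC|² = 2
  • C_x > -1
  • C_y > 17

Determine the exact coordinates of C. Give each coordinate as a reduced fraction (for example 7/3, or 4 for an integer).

1. C_x = 1  [[AB ⟂ BC ⇒ 2x+2y-40=0] ∩ [|C−(-1, 17)|²=8]]
2. C_y = 19  [[AB ⟂ BC ⇒ 2x+2y-40=0] ∩ [|C−(-1, 17)|²=8]]
   so C = (1, 19)

C = (1, 19)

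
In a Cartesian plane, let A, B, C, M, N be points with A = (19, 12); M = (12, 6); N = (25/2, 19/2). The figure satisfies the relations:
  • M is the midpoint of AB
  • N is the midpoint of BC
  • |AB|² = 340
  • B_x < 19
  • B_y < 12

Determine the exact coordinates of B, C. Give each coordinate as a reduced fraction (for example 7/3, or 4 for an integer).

1. B_x = 5  [B = 2·M−A = 2·(12, 6)−(19, 12)]
2. B_y = 0  [B = 2·M−A = 2·(12, 6)−(19, 12)]
   so B = (5, 0)
3. C_x = 20  [C = 2·N−B = 2·(25/2, 19/2)−(5, 0)]
4. C_y = 19  [C = 2·N−B = 2·(25/2, 19/2)−(5, 0)]
   so C = (20, 19)

B = (5, 0)
C = (20, 19)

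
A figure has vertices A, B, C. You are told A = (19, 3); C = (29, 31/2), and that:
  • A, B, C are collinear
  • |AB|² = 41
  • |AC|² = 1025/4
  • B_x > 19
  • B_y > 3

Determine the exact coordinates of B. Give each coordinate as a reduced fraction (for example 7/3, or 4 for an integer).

B = (23, 8)

1. B_x = 23  [[A, B, C are collinear ⇒ 25/2x-10y-415/2=0] ∩ [|B−(19, 3)|²=41]]
2. B_y = 8  [[A, B, C are collinear ⇒ 25/2x-10y-415/2=0] ∩ [|B−(19, 3)|²=41]]
   so B = (23, 8)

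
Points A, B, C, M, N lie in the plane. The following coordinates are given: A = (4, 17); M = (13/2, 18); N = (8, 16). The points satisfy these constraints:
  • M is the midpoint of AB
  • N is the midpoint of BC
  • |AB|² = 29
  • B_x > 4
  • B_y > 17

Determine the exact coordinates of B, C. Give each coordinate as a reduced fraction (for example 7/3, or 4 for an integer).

B = (9, 19)
C = (7, 13)

1. B_x = 9  [B = 2·M−A = 2·(13/2, 18)−(4, 17)]
2. B_y = 19  [B = 2·M−A = 2·(13/2, 18)−(4, 17)]
   so B = (9, 19)
3. C_x = 7  [C = 2·N−B = 2·(8, 16)−(9, 19)]
4. C_y = 13  [C = 2·N−B = 2·(8, 16)−(9, 19)]
   so C = (7, 13)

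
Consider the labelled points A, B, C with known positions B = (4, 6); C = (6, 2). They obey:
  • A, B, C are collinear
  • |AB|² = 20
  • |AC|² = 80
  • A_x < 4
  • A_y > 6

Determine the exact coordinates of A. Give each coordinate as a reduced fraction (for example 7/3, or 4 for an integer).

A = (2, 10)

1. A_x = 2  [[A, B, C are collinear ⇒ 4x+2y-28=0] ∩ [|A−(4, 6)|²=20]]
2. A_y = 10  [[A, B, C are collinear ⇒ 4x+2y-28=0] ∩ [|A−(4, 6)|²=20]]
   so A = (2, 10)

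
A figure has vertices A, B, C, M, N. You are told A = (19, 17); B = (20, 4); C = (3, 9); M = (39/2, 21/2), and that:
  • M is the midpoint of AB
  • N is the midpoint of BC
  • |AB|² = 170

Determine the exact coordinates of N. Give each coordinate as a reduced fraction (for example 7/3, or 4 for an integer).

1. N_x = 23/2  [2·N = B+C = (20, 4)+(3, 9)]
2. N_y = 13/2  [2·N = B+C = (20, 4)+(3, 9)]
   so N = (23/2, 13/2)

N = (23/2, 13/2)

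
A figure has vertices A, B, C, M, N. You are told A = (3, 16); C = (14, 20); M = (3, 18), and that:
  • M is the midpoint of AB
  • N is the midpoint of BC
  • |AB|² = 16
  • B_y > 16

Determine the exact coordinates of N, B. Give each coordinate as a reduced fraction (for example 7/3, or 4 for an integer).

N = (17/2, 20)
B = (3, 20)

1. B_x = 3  [B = 2·M−A = 2·(3, 18)−(3, 16)]
2. B_y = 20  [B = 2·M−A = 2·(3, 18)−(3, 16)]
   so B = (3, 20)
3. N_x = 17/2  [2·N = B+C = (3, 20)+(14, 20)]
4. N_y = 20  [2·N = B+C = (3, 20)+(14, 20)]
   so N = (17/2, 20)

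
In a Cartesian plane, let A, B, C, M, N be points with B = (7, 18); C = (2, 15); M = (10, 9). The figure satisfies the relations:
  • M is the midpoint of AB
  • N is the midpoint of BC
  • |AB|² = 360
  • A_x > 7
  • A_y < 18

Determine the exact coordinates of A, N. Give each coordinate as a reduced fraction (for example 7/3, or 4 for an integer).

1. A_x = 13  [A = 2·M−B = 2·(10, 9)−(7, 18)]
2. A_y = 0  [A = 2·M−B = 2·(10, 9)−(7, 18)]
   so A = (13, 0)
3. N_x = 9/2  [2·N = B+C = (7, 18)+(2, 15)]
4. N_y = 33/2  [2·N = B+C = (7, 18)+(2, 15)]
   so N = (9/2, 33/2)

A = (13, 0)
N = (9/2, 33/2)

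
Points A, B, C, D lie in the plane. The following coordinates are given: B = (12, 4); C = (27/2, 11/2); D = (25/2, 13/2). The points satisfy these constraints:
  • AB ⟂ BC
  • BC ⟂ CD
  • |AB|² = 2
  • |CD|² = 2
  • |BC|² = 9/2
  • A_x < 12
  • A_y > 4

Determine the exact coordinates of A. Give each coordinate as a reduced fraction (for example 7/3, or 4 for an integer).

1. A_x = 11  [[AB ⟂ BC ⇒ -3/2x-3/2y+24=0] ∩ [|A−(12, 4)|²=2]]
2. A_y = 5  [[AB ⟂ BC ⇒ -3/2x-3/2y+24=0] ∩ [|A−(12, 4)|²=2]]
   so A = (11, 5)

A = (11, 5)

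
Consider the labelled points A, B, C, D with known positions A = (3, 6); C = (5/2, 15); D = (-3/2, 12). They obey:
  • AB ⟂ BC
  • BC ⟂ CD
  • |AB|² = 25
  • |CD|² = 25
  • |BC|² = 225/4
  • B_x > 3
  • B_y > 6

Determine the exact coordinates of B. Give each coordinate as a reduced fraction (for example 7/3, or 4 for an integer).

1. B_x = 7  [[BC ⟂ CD ⇒ 4x+3y-55=0] ∩ [|B−(3, 6)|²=25]]
2. B_y = 9  [[BC ⟂ CD ⇒ 4x+3y-55=0] ∩ [|B−(3, 6)|²=25]]
   so B = (7, 9)

B = (7, 9)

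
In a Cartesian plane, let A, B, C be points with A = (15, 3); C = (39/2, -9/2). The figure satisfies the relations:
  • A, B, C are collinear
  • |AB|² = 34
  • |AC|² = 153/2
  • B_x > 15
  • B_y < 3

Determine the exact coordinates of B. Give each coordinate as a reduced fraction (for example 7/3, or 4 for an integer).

1. B_x = 18  [[A, B, C are collinear ⇒ -15/2x-9/2y+126=0] ∩ [|B−(15, 3)|²=34]]
2. B_y = -2  [[A, B, C are collinear ⇒ -15/2x-9/2y+126=0] ∩ [|B−(15, 3)|²=34]]
   so B = (18, -2)

B = (18, -2)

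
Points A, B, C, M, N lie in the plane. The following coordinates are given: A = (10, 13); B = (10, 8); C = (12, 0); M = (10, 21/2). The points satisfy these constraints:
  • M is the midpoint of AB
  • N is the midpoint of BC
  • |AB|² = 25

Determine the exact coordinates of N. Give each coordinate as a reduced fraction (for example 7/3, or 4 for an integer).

N = (11, 4)

1. N_x = 11  [2·N = B+C = (10, 8)+(12, 0)]
2. N_y = 4  [2·N = B+C = (10, 8)+(12, 0)]
   so N = (11, 4)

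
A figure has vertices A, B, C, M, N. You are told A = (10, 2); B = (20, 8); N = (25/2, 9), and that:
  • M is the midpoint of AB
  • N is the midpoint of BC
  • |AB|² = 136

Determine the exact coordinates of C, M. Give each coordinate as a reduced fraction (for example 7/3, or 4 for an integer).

1. M_x = 15  [2·M = A+B = (10, 2)+(20, 8)]
2. M_y = 5  [2·M = A+B = (10, 2)+(20, 8)]
   so M = (15, 5)
3. C_x = 5  [C = 2·N−B = 2·(25/2, 9)−(20, 8)]
4. C_y = 10  [C = 2·N−B = 2·(25/2, 9)−(20, 8)]
   so C = (5, 10)

C = (5, 10)
M = (15, 5)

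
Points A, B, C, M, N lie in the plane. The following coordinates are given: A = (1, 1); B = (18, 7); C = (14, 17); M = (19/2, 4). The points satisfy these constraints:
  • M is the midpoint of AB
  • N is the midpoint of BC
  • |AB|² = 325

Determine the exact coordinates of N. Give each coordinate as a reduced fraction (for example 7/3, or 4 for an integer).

N = (16, 12)

1. N_x = 16  [2·N = B+C = (18, 7)+(14, 17)]
2. N_y = 12  [2·N = B+C = (18, 7)+(14, 17)]
   so N = (16, 12)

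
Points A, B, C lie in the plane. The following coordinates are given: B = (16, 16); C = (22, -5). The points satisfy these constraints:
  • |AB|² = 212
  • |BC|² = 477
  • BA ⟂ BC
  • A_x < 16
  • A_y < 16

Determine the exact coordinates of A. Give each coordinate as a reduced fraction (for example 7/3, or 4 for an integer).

1. A_x = 2  [[BA ⟂ BC ⇒ 6x-21y+240=0] ∩ [|A−(16, 16)|²=212]]
2. A_y = 12  [[BA ⟂ BC ⇒ 6x-21y+240=0] ∩ [|A−(16, 16)|²=212]]
   so A = (2, 12)

A = (2, 12)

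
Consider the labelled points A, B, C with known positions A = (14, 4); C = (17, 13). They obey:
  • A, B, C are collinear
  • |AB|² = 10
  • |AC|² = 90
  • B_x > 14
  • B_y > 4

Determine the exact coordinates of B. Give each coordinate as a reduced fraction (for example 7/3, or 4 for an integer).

B = (15, 7)

1. B_x = 15  [[A, B, C are collinear ⇒ 9x-3y-114=0] ∩ [|B−(14, 4)|²=10]]
2. B_y = 7  [[A, B, C are collinear ⇒ 9x-3y-114=0] ∩ [|B−(14, 4)|²=10]]
   so B = (15, 7)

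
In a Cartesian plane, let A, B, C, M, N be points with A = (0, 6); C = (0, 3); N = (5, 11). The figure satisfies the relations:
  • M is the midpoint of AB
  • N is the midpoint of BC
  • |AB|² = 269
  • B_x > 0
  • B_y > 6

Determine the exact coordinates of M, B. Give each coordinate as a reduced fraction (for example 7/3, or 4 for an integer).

M = (5, 25/2)
B = (10, 19)

1. B_x = 10  [B = 2·N−C = 2·(5, 11)−(0, 3)]
2. B_y = 19  [B = 2·N−C = 2·(5, 11)−(0, 3)]
   so B = (10, 19)
3. M_x = 5  [2·M = A+B = (0, 6)+(10, 19)]
4. M_y = 25/2  [2·M = A+B = (0, 6)+(10, 19)]
   so M = (5, 25/2)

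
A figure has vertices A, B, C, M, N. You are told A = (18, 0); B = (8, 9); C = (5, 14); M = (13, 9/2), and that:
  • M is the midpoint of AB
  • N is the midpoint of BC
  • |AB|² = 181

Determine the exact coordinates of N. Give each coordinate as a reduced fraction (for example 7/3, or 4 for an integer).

N = (13/2, 23/2)

1. N_x = 13/2  [2·N = B+C = (8, 9)+(5, 14)]
2. N_y = 23/2  [2·N = B+C = (8, 9)+(5, 14)]
   so N = (13/2, 23/2)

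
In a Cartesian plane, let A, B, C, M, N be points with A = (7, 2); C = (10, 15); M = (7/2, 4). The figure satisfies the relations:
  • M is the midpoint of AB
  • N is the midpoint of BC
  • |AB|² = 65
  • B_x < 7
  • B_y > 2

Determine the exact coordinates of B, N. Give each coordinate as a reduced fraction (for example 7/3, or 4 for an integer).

B = (0, 6)
N = (5, 21/2)

1. B_x = 0  [B = 2·M−A = 2·(7/2, 4)−(7, 2)]
2. B_y = 6  [B = 2·M−A = 2·(7/2, 4)−(7, 2)]
   so B = (0, 6)
3. N_x = 5  [2·N = B+C = (0, 6)+(10, 15)]
4. N_y = 21/2  [2·N = B+C = (0, 6)+(10, 15)]
   so N = (5, 21/2)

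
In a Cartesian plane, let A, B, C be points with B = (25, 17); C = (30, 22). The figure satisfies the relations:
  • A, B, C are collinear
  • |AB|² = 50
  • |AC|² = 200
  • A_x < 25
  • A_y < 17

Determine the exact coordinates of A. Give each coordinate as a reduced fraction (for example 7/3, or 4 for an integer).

1. A_x = 20  [[A, B, C are collinear ⇒ -5x+5y+40=0] ∩ [|A−(25, 17)|²=50]]
2. A_y = 12  [[A, B, C are collinear ⇒ -5x+5y+40=0] ∩ [|A−(25, 17)|²=50]]
   so A = (20, 12)

A = (20, 12)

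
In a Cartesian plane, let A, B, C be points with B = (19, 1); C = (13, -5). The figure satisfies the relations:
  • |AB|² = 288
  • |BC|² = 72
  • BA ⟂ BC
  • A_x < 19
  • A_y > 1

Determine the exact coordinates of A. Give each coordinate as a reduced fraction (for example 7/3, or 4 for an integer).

1. A_x = 7  [[BA ⟂ BC ⇒ -6x-6y+120=0] ∩ [|A−(19, 1)|²=288]]
2. A_y = 13  [[BA ⟂ BC ⇒ -6x-6y+120=0] ∩ [|A−(19, 1)|²=288]]
   so A = (7, 13)

A = (7, 13)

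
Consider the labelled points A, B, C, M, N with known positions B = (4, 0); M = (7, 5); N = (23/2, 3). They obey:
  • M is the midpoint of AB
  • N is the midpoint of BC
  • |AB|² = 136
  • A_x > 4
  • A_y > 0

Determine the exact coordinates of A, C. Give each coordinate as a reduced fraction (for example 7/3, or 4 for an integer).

A = (10, 10)
C = (19, 6)

1. A_x = 10  [A = 2·M−B = 2·(7, 5)−(4, 0)]
2. A_y = 10  [A = 2·M−B = 2·(7, 5)−(4, 0)]
   so A = (10, 10)
3. C_x = 19  [C = 2·N−B = 2·(23/2, 3)−(4, 0)]
4. C_y = 6  [C = 2·N−B = 2·(23/2, 3)−(4, 0)]
   so C = (19, 6)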